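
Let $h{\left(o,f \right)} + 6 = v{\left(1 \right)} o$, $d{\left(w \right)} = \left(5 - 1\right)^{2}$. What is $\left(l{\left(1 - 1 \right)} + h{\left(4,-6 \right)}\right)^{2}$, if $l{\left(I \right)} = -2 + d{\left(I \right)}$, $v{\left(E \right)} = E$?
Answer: $144$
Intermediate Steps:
$d{\left(w \right)} = 16$ ($d{\left(w \right)} = 4^{2} = 16$)
$l{\left(I \right)} = 14$ ($l{\left(I \right)} = -2 + 16 = 14$)
$h{\left(o,f \right)} = -6 + o$ ($h{\left(o,f \right)} = -6 + 1 o = -6 + o$)
$\left(l{\left(1 - 1 \right)} + h{\left(4,-6 \right)}\right)^{2} = \left(14 + \left(-6 + 4\right)\right)^{2} = \left(14 - 2\right)^{2} = 12^{2} = 144$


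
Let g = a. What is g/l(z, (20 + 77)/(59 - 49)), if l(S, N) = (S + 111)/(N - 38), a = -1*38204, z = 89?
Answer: 2702933/500 ≈ 5405.9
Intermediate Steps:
a = -38204
g = -38204
l(S, N) = (111 + S)/(-38 + N)
g/l(z, (20 + 77)/(59 - 49)) = -38204*(-38 + (20 + 77)/(59 - 49))/(111 + 89) = -38204/(200/(-38 + 97/10)) = -38204/(200/(-283/10)) = -38204/((-10/283*200)) = -38204/(-2000/283) = -38204*(-283/2000) = 2702933/500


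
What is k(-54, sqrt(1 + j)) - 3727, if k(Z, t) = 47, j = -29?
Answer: -3680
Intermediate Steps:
k(-54, sqrt(1 + j)) - 3727 = 47 - 3727 = -3680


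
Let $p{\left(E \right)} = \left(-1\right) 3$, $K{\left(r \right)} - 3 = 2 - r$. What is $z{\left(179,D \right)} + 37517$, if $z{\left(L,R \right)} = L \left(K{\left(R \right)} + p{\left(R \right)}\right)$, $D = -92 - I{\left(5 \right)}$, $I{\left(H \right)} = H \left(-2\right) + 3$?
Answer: $53090$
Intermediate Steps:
$K{\left(r \right)} = 5 - r$ ($K{\left(r \right)} = 3 - \left(-2 + r\right) = 5 - r$)
$I{\left(H \right)} = 3 - 2 H$ ($I{\left(H \right)} = - 2 H + 3 = 3 - 2 H$)
$D = -85$ ($D = -92 - \left(3 - 10\right) = -92 - -7 = -92 + 7 = -85$)
$p{\left(E \right)} = -3$
$z{\left(L,R \right)} = L \left(2 - R\right)$ ($z{\left(L,R \right)} = L \left(\left(5 - R\right) - 3\right) = L \left(2 - R\right)$)
$z{\left(179,D \right)} + 37517 = 179 \left(2 - -85\right) + 37517 = 179 \left(2 + 85\right) + 37517 = 179 \cdot 87 + 37517 = 15573 + 37517 = 53090$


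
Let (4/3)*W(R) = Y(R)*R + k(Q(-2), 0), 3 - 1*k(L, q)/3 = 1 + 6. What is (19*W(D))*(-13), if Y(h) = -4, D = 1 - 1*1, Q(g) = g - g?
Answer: 2223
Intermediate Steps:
Q(g) = 0
D = 0 (D = 1 - 1 = 0)
k(L, q) = -12 (k(L, q) = 9 - 3*(1 + 6) = 9 - 3*7 = 9 - 21 = -12)
W(R) = -9 - 3*R (W(R) = 3*(-4*R - 12)/4 = 3*(-12 - 4*R)/4 = -9 - 3*R)
(19*W(D))*(-13) = (19*(-9 - 3*0))*(-13) = (19*(-9 + 0))*(-13) = (19*(-9))*(-13) = -171*(-13) = 2223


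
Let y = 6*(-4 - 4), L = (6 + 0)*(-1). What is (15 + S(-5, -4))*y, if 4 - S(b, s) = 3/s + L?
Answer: -1236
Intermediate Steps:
L = -6 (L = 6*(-1) = -6)
S(b, s) = 10 - 3/s (S(b, s) = 4 - (3/s - 6) = 4 - (-6 + 3/s) = 4 + (6 - 3/s) = 10 - 3/s)
y = -48 (y = 6*(-8) = -48)
(15 + S(-5, -4))*y = (15 + (10 - 3/(-4)))*(-48) = (15 + (10 - 3*(-¼)))*(-48) = (15 + (10 + ¾))*(-48) = (15 + 43/4)*(-48) = (103/4)*(-48) = -1236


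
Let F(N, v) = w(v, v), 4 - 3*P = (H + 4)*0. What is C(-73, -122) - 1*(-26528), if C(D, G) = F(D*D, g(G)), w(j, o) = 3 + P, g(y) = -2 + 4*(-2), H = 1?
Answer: 79597/3 ≈ 26532.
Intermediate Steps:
P = 4/3 (P = 4/3 - (1 + 4)*0/3 = 4/3 - 5*0/3 = 4/3 - ⅓*0 = 4/3 + 0 = 4/3 ≈ 1.3333)
g(y) = -10 (g(y) = -2 - 8 = -10)
w(j, o) = 13/3 (w(j, o) = 3 + 4/3 = 13/3)
F(N, v) = 13/3
C(D, G) = 13/3
C(-73, -122) - 1*(-26528) = 13/3 - 1*(-26528) = 13/3 + 26528 = 79597/3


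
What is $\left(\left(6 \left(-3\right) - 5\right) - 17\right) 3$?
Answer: $-120$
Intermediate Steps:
$\left(\left(6 \left(-3\right) - 5\right) - 17\right) 3 = \left(\left(-18 - 5\right) - 17\right) 3 = \left(-23 - 17\right) 3 = \left(-40\right) 3 = -120$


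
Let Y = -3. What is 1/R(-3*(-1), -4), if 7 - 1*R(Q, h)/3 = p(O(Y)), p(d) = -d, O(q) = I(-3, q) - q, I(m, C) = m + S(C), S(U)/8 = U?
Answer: -1/51 ≈ -0.019608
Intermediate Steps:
S(U) = 8*U
I(m, C) = m + 8*C
O(q) = -3 + 7*q (O(q) = (-3 + 8*q) - q = -3 + 7*q)
R(Q, h) = -51 (R(Q, h) = 21 - (-3)*(-3 + 7*(-3)) = 21 - (-3)*(-3 - 21) = 21 - (-3)*(-24) = 21 - 3*24 = 21 - 72 = -51)
1/R(-3*(-1), -4) = 1/(-51) = -1/51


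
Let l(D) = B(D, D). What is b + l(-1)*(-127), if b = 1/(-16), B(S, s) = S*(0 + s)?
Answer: -2033/16 ≈ -127.06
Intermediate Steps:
B(S, s) = S*s
l(D) = D**2 (l(D) = D*D = D**2)
b = -1/16 ≈ -0.062500
b + l(-1)*(-127) = -1/16 + (-1)**2*(-127) = -1/16 + 1*(-127) = -1/16 - 127 = -2033/16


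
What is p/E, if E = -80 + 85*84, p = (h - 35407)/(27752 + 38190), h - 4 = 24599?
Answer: -2701/116387630 ≈ -2.3207e-5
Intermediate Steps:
h = 24603 (h = 4 + 24599 = 24603)
p = -5402/32971 (p = (24603 - 35407)/(27752 + 38190) = -10804/65942 = -10804*1/65942 = -5402/32971 ≈ -0.16384)
E = 7060 (E = -80 + 7140 = 7060)
p/E = -5402/32971/7060 = -5402/32971*1/7060 = -2701/116387630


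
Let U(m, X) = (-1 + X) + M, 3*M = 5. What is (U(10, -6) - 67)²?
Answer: 47089/9 ≈ 5232.1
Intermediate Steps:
M = 5/3 (M = (⅓)*5 = 5/3 ≈ 1.6667)
U(m, X) = ⅔ + X (U(m, X) = (-1 + X) + 5/3 = ⅔ + X)
(U(10, -6) - 67)² = ((⅔ - 6) - 67)² = (-16/3 - 67)² = (-217/3)² = 47089/9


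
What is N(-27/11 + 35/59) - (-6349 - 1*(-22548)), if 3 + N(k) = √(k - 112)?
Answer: -16202 + 2*I*√11989626/649 ≈ -16202.0 + 10.671*I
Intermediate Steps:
N(k) = -3 + √(-112 + k) (N(k) = -3 + √(k - 112) = -3 + √(-112 + k))
N(-27/11 + 35/59) - (-6349 - 1*(-22548)) = (-3 + √(-112 + (-27/11 + 35/59))) - (-6349 - 1*(-22548)) = (-3 + √(-112 + (-27*1/11 + 35*(1/59)))) - (-6349 + 22548) = (-3 + √(-112 + (-27/11 + 35/59))) - 1*16199 = (-3 + √(-112 - 1208/649)) - 16199 = (-3 + √(-73896/649)) - 16199 = (-3 + 2*I*√11989626/649) - 16199 = -16202 + 2*I*√11989626/649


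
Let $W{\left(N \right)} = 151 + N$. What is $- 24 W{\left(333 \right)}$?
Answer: $-11616$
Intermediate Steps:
$- 24 W{\left(333 \right)} = - 24 \left(151 + 333\right) = \left(-24\right) 484 = -11616$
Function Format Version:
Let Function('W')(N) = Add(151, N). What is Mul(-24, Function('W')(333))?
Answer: -11616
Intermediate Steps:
Mul(-24, Function('W')(333)) = Mul(-24, Add(151, 333)) = Mul(-24, 484) = -11616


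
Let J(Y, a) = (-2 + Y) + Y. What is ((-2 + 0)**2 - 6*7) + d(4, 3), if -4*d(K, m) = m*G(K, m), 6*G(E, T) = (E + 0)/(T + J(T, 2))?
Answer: -533/14 ≈ -38.071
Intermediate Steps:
J(Y, a) = -2 + 2*Y
G(E, T) = E/(6*(-2 + 3*T)) (G(E, T) = ((E + 0)/(T + (-2 + 2*T)))/6 = (E/(-2 + 3*T))/6 = E/(6*(-2 + 3*T)))
d(K, m) = -K*m/(24*(-2 + 3*m)) (d(K, m) = -m*K/(6*(-2 + 3*m))/4 = -K*m/(24*(-2 + 3*m)))
((-2 + 0)**2 - 6*7) + d(4, 3) = ((-2 + 0)**2 - 6*7) - 1*4*3/(-48 + 72*3) = ((-2)**2 - 42) - 1*4*3/(-48 + 216) = (4 - 42) - 1*4*3/168 = -38 - 1*4*3*1/168 = -38 - 1/14 = -533/14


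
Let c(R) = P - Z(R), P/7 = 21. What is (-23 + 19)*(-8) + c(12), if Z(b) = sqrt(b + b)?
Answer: 179 - 2*sqrt(6) ≈ 174.10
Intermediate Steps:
Z(b) = sqrt(2)*sqrt(b) (Z(b) = sqrt(2*b) = sqrt(2)*sqrt(b))
P = 147 (P = 7*21 = 147)
c(R) = 147 - sqrt(2)*sqrt(R)
(-23 + 19)*(-8) + c(12) = (-23 + 19)*(-8) + (147 - sqrt(2)*sqrt(12)) = -4*(-8) + (147 - sqrt(2)*2*sqrt(3)) = 32 + (147 - 2*sqrt(6)) = 179 - 2*sqrt(6)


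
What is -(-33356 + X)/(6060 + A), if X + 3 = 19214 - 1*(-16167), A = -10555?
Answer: 2022/4495 ≈ 0.44983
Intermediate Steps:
X = 35378 (X = -3 + (19214 - 1*(-16167)) = -3 + (19214 + 16167) = -3 + 35381 = 35378)
-(-33356 + X)/(6060 + A) = -(-33356 + 35378)/(6060 - 10555) = -2022/(-4495) = -2022*(-1)/4495 = -1*(-2022/4495) = 2022/4495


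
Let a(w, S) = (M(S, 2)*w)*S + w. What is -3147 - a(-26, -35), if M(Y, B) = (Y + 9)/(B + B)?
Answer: 2794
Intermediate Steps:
M(Y, B) = (9 + Y)/(2*B) (M(Y, B) = (9 + Y)/((2*B)) = (9 + Y)*(1/(2*B)) = (9 + Y)/(2*B))
a(w, S) = w + S*w*(9/4 + S/4) (a(w, S) = (((1/2)*(9 + S)/2)*w)*S + w = (((1/2)*(1/2)*(9 + S))*w)*S + w = ((9/4 + S/4)*w)*S + w = (w*(9/4 + S/4))*S + w = S*w*(9/4 + S/4) + w = w + S*w*(9/4 + S/4))
-3147 - a(-26, -35) = -3147 - (-26)*(4 - 35*(9 - 35))/4 = -3147 - (-26)*(4 - 35*(-26))/4 = -3147 - (-26)*(4 + 910)/4 = -3147 - (-26)*914/4 = -3147 - 1*(-5941) = -3147 + 5941 = 2794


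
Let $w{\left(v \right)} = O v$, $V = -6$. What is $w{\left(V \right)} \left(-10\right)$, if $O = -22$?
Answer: $-1320$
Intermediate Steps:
$w{\left(v \right)} = - 22 v$
$w{\left(V \right)} \left(-10\right) = \left(-22\right) \left(-6\right) \left(-10\right) = 132 \left(-10\right) = -1320$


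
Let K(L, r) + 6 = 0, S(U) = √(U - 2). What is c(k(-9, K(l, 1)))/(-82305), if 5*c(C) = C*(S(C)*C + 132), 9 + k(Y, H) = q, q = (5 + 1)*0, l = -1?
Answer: 132/45725 - 9*I*√11/45725 ≈ 0.0028868 - 0.00065281*I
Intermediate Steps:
S(U) = √(-2 + U)
q = 0 (q = 6*0 = 0)
K(L, r) = -6 (K(L, r) = -6 + 0 = -6)
k(Y, H) = -9 (k(Y, H) = -9 + 0 = -9)
c(C) = C*(132 + C*√(-2 + C))/5 (c(C) = (C*(√(-2 + C)*C + 132))/5 = (C*(C*√(-2 + C) + 132))/5 = (C*(132 + C*√(-2 + C)))/5 = C*(132 + C*√(-2 + C))/5)
c(k(-9, K(l, 1)))/(-82305) = ((⅕)*(-9)*(132 - 9*√(-2 - 9)))/(-82305) = ((⅕)*(-9)*(132 - 9*I*√11))*(-1/82305) = (-1188/5 + 81*I*√11/5)*(-1/82305) = 132/45725 - 9*I*√11/45725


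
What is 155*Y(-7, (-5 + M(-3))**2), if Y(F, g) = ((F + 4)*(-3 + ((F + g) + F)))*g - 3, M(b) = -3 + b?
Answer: -5852025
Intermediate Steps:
Y(F, g) = -3 + g*(4 + F)*(-3 + g + 2*F) (Y(F, g) = ((4 + F)*(-3 + (g + 2*F)))*g - 3 = ((4 + F)*(-3 + g + 2*F))*g - 3 = g*(4 + F)*(-3 + g + 2*F) - 3 = -3 + g*(4 + F)*(-3 + g + 2*F))
155*Y(-7, (-5 + M(-3))**2) = 155*(-3 - 12*(-5 + (-3 - 3))**2 + 4*((-5 + (-3 - 3))**2)**2 - 7*(-5 + (-3 - 3))**4 + 2*(-5 + (-3 - 3))**2*(-7)**2 + 5*(-7)*(-5 + (-3 - 3))**2) = 155*(-3 - 12*(-5 - 6)**2 + 4*((-5 - 6)**2)**2 - 7*(-5 - 6)**4 + 2*(-5 - 6)**2*49 + 5*(-7)*(-5 - 6)**2) = 155*(-3 - 12*(-11)**2 + 4*((-11)**2)**2 - 7*((-11)**2)**2 + 2*(-11)**2*49 + 5*(-7)*(-11)**2) = 155*(-3 - 12*121 + 4*121**2 - 7*121**2 + 2*121*49 + 5*(-7)*121) = 155*(-3 - 1452 + 4*14641 - 7*14641 + 11858 - 4235) = 155*(-3 - 1452 + 58564 - 102487 + 11858 - 4235) = 155*(-37755) = -5852025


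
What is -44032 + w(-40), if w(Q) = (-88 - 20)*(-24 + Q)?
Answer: -37120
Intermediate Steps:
w(Q) = 2592 - 108*Q (w(Q) = -108*(-24 + Q) = 2592 - 108*Q)
-44032 + w(-40) = -44032 + (2592 - 108*(-40)) = -44032 + (2592 + 4320) = -44032 + 6912 = -37120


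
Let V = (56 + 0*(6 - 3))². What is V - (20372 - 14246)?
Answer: -2990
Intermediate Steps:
V = 3136 (V = (56 + 0*3)² = (56 + 0)² = 56² = 3136)
V - (20372 - 14246) = 3136 - (20372 - 14246) = 3136 - 1*6126 = 3136 - 6126 = -2990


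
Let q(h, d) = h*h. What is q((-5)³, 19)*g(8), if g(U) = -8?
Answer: -125000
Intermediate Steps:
q(h, d) = h²
q((-5)³, 19)*g(8) = ((-5)³)²*(-8) = (-125)²*(-8) = 15625*(-8) = -125000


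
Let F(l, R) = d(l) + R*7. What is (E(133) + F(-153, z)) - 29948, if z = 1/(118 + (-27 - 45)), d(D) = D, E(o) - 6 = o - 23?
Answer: -1379303/46 ≈ -29985.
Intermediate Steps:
E(o) = -17 + o (E(o) = 6 + (o - 23) = 6 + (-23 + o) = -17 + o)
z = 1/46 (z = 1/(118 - 72) = 1/46 ≈ 0.021739)
F(l, R) = l + 7*R (F(l, R) = l + R*7 = l + 7*R)
(E(133) + F(-153, z)) - 29948 = ((-17 + 133) + (-153 + 7*(1/46))) - 29948 = (116 + (-153 + 7/46)) - 29948 = (116 - 7031/46) - 29948 = -1695/46 - 29948 = -1379303/46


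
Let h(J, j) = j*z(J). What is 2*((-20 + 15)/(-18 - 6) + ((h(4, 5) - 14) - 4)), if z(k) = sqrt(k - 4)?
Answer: -427/12 ≈ -35.583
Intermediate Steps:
z(k) = sqrt(-4 + k)
h(J, j) = j*sqrt(-4 + J)
2*((-20 + 15)/(-18 - 6) + ((h(4, 5) - 14) - 4)) = 2*((-20 + 15)/(-18 - 6) + ((5*sqrt(-4 + 4) - 14) - 4)) = 2*(-5/(-24) + ((5*sqrt(0) - 14) - 4)) = 2*(-5*(-1/24) + ((5*0 - 14) - 4)) = 2*(5/24 + ((0 - 14) - 4)) = 2*(5/24 + (-14 - 4)) = 2*(5/24 - 18) = 2*(-427/24) = -427/12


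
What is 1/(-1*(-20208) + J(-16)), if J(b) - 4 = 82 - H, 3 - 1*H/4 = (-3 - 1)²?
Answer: 1/20346 ≈ 4.9150e-5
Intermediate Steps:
H = -52 (H = 12 - 4*(-3 - 1)² = 12 - 4*(-4)² = 12 - 4*16 = 12 - 64 = -52)
J(b) = 138 (J(b) = 4 + (82 - 1*(-52)) = 4 + (82 + 52) = 4 + 134 = 138)
1/(-1*(-20208) + J(-16)) = 1/(-1*(-20208) + 138) = 1/(20208 + 138) = 1/20346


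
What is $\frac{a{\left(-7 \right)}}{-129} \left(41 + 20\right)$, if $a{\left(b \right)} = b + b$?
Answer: $\frac{854}{129} \approx 6.6202$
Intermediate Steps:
$a{\left(b \right)} = 2 b$
$\frac{a{\left(-7 \right)}}{-129} \left(41 + 20\right) = \frac{2 \left(-7\right)}{-129} \left(41 + 20\right) = \left(-14\right) \left(- \frac{1}{129}\right) 61 = \frac{14}{129} \cdot 61 = \frac{854}{129}$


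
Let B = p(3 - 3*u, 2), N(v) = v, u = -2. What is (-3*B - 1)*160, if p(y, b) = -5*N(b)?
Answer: 4640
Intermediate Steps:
p(y, b) = -5*b
B = -10 (B = -5*2 = -10)
(-3*B - 1)*160 = (-3*(-10) - 1)*160 = (30 - 1)*160 = 29*160 = 4640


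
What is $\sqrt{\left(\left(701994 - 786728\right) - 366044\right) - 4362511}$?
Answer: $13 i \sqrt{28481} \approx 2193.9 i$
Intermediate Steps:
$\sqrt{\left(\left(701994 - 786728\right) - 366044\right) - 4362511} = \sqrt{\left(-84734 - 366044\right) - 4362511} = \sqrt{-450778 - 4362511} = \sqrt{-4813289} = 13 i \sqrt{28481}$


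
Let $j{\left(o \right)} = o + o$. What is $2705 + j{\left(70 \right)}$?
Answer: $2845$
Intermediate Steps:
$j{\left(o \right)} = 2 o$
$2705 + j{\left(70 \right)} = 2705 + 2 \cdot 70 = 2705 + 140 = 2845$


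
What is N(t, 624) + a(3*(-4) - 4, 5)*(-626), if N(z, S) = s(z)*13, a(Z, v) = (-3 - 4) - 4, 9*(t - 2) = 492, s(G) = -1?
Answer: 6873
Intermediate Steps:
t = 170/3 (t = 2 + (⅑)*492 = 2 + 164/3 = 170/3 ≈ 56.667)
a(Z, v) = -11 (a(Z, v) = -7 - 4 = -11)
N(z, S) = -13 (N(z, S) = -1*13 = -13)
N(t, 624) + a(3*(-4) - 4, 5)*(-626) = -13 - 11*(-626) = -13 + 6886 = 6873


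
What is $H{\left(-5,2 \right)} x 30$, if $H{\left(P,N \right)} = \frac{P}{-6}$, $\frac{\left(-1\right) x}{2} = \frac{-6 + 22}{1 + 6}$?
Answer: $- \frac{800}{7} \approx -114.29$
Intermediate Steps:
$x = - \frac{32}{7}$ ($x = - 2 \frac{-6 + 22}{1 + 6} = - 2 \cdot \frac{16}{7} = - 2 \cdot 16 \cdot \frac{1}{7} = \left(-2\right) \frac{16}{7} = - \frac{32}{7} \approx -4.5714$)
$H{\left(P,N \right)} = - \frac{P}{6}$ ($H{\left(P,N \right)} = P \left(- \frac{1}{6}\right) = - \frac{P}{6}$)
$H{\left(-5,2 \right)} x 30 = \left(- \frac{1}{6}\right) \left(-5\right) \left(- \frac{32}{7}\right) 30 = \frac{5}{6} \left(- \frac{32}{7}\right) 30 = \left(- \frac{80}{21}\right) 30 = - \frac{800}{7}$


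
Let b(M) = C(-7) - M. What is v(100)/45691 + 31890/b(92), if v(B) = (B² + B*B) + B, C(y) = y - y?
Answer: -727618395/2101786 ≈ -346.19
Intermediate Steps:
C(y) = 0
b(M) = -M (b(M) = 0 - M = -M)
v(B) = B + 2*B² (v(B) = (B² + B²) + B = 2*B² + B = B + 2*B²)
v(100)/45691 + 31890/b(92) = (100*(1 + 2*100))/45691 + 31890/((-1*92)) = (100*(1 + 200))*(1/45691) + 31890/(-92) = (100*201)*(1/45691) + 31890*(-1/92) = 20100*(1/45691) - 15945/46 = 20100/45691 - 15945/46 = -727618395/2101786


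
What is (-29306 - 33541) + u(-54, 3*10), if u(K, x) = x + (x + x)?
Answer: -62757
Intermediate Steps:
u(K, x) = 3*x (u(K, x) = x + 2*x = 3*x)
(-29306 - 33541) + u(-54, 3*10) = (-29306 - 33541) + 3*(3*10) = -62847 + 3*30 = -62847 + 90 = -62757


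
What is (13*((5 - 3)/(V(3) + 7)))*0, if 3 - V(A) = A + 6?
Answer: 0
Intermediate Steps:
V(A) = -3 - A (V(A) = 3 - (A + 6) = 3 - (6 + A) = 3 + (-6 - A) = -3 - A)
(13*((5 - 3)/(V(3) + 7)))*0 = (13*((5 - 3)/((-3 - 1*3) + 7)))*0 = (13*(2/((-3 - 3) + 7)))*0 = (13*(2/(-6 + 7)))*0 = (13*(2/1))*0 = (13*(2*1))*0 = (13*2)*0 = 26*0 = 0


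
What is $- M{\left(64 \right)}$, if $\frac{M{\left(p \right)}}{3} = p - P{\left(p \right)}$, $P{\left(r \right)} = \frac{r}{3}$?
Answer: $-128$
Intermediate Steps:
$P{\left(r \right)} = \frac{r}{3}$ ($P{\left(r \right)} = r \frac{1}{3} = \frac{r}{3}$)
$M{\left(p \right)} = 2 p$ ($M{\left(p \right)} = 3 \left(p - \frac{p}{3}\right) = 3 \frac{2 p}{3} = 2 p$)
$- M{\left(64 \right)} = - 2 \cdot 64 = \left(-1\right) 128 = -128$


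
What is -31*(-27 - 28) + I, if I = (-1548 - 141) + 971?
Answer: 987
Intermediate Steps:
I = -718 (I = -1689 + 971 = -718)
-31*(-27 - 28) + I = -31*(-27 - 28) - 718 = -31*(-55) - 718 = 1705 - 718 = 987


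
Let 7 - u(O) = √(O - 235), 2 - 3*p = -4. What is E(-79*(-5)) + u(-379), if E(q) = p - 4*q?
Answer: -1571 - I*√614 ≈ -1571.0 - 24.779*I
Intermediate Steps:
p = 2 (p = ⅔ - ⅓*(-4) = ⅔ + 4/3 = 2)
u(O) = 7 - √(-235 + O) (u(O) = 7 - √(O - 235) = 7 - √(-235 + O))
E(q) = 2 - 4*q
E(-79*(-5)) + u(-379) = (2 - (-316)*(-5)) + (7 - √(-235 - 379)) = (2 - 4*395) + (7 - √(-614)) = (2 - 1580) + (7 - I*√614) = -1578 + (7 - I*√614) = -1571 - I*√614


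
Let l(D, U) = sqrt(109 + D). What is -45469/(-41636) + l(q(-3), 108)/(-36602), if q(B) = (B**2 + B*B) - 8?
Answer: 45469/41636 - sqrt(119)/36602 ≈ 1.0918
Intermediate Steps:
q(B) = -8 + 2*B**2 (q(B) = (B**2 + B**2) - 8 = 2*B**2 - 8 = -8 + 2*B**2)
-45469/(-41636) + l(q(-3), 108)/(-36602) = -45469/(-41636) + sqrt(109 + (-8 + 2*(-3)**2))/(-36602) = -45469*(-1/41636) + sqrt(109 + (-8 + 2*9))*(-1/36602) = 45469/41636 + sqrt(109 + (-8 + 18))*(-1/36602) = 45469/41636 + sqrt(109 + 10)*(-1/36602) = 45469/41636 + sqrt(119)*(-1/36602) = 45469/41636 - sqrt(119)/36602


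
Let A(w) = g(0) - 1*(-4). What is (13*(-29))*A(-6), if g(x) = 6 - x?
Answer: -3770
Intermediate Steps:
A(w) = 10 (A(w) = (6 - 1*0) - 1*(-4) = (6 + 0) + 4 = 6 + 4 = 10)
(13*(-29))*A(-6) = (13*(-29))*10 = -377*10 = -3770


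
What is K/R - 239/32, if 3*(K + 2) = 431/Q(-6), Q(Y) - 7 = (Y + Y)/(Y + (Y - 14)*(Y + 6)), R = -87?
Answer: -19775/2592 ≈ -7.6292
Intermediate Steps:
Q(Y) = 7 + 2*Y/(Y + (-14 + Y)*(6 + Y)) (Q(Y) = 7 + (Y + Y)/(Y + (Y - 14)*(Y + 6)) = 7 + (2*Y)/(Y + (-14 + Y)*(6 + Y)) = 7 + 2*Y/(Y + (-14 + Y)*(6 + Y)))
K = 377/27 (K = -2 + (431/(((588 - 7*(-6)² + 47*(-6))/(84 - 1*(-6)² + 7*(-6)))))/3 = -2 + (431/(((588 - 7*36 - 282)/(84 - 1*36 - 42))))/3 = -2 + (431/(((588 - 252 - 282)/(84 - 36 - 42))))/3 = -2 + (431/((54/6)))/3 = -2 + (431/(((⅙)*54)))/3 = -2 + (431/9)/3 = -2 + (431*(⅑))/3 = -2 + (⅓)*(431/9) = -2 + 431/27 = 377/27 ≈ 13.963)
K/R - 239/32 = (377/27)/(-87) - 239/32 = (377/27)*(-1/87) - 239*1/32 = -13/81 - 239/32 = -19775/2592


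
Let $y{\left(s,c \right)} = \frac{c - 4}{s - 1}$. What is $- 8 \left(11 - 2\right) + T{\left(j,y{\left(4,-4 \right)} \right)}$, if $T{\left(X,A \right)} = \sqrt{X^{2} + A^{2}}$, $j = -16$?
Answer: $-72 + \frac{8 \sqrt{37}}{3} \approx -55.779$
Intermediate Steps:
$y{\left(s,c \right)} = \frac{-4 + c}{-1 + s}$
$T{\left(X,A \right)} = \sqrt{A^{2} + X^{2}}$
$- 8 \left(11 - 2\right) + T{\left(j,y{\left(4,-4 \right)} \right)} = - 8 \left(11 - 2\right) + \sqrt{\left(\frac{-4 - 4}{-1 + 4}\right)^{2} + \left(-16\right)^{2}} = \left(-8\right) 9 + \sqrt{\left(\frac{1}{3} \left(-8\right)\right)^{2} + 256} = -72 + \sqrt{\left(\frac{1}{3} \left(-8\right)\right)^{2} + 256} = -72 + \sqrt{\left(- \frac{8}{3}\right)^{2} + 256} = -72 + \sqrt{\frac{64}{9} + 256} = -72 + \sqrt{\frac{2368}{9}} = -72 + \frac{8 \sqrt{37}}{3}$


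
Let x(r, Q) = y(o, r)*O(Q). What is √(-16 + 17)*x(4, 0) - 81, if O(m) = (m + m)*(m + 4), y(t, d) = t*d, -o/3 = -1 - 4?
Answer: -81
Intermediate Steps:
o = 15 (o = -3*(-1 - 4) = -3*(-5) = 15)
y(t, d) = d*t
O(m) = 2*m*(4 + m) (O(m) = (2*m)*(4 + m) = 2*m*(4 + m))
x(r, Q) = 30*Q*r*(4 + Q) (x(r, Q) = (r*15)*(2*Q*(4 + Q)) = (15*r)*(2*Q*(4 + Q)) = 30*Q*r*(4 + Q))
√(-16 + 17)*x(4, 0) - 81 = √(-16 + 17)*(30*0*4*(4 + 0)) - 81 = √1*(30*0*4*4) - 81 = 1*0 - 81 = 0 - 81 = -81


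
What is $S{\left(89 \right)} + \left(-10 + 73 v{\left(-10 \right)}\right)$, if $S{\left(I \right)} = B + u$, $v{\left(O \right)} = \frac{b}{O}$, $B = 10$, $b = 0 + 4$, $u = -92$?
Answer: $- \frac{606}{5} \approx -121.2$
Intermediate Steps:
$b = 4$
$v{\left(O \right)} = \frac{4}{O}$
$S{\left(I \right)} = -82$ ($S{\left(I \right)} = 10 - 92 = -82$)
$S{\left(89 \right)} + \left(-10 + 73 v{\left(-10 \right)}\right) = -82 + \left(-10 + 73 \frac{4}{-10}\right) = -82 + \left(-10 + 73 \cdot 4 \left(- \frac{1}{10}\right)\right) = -82 + \left(-10 + 73 \left(- \frac{2}{5}\right)\right) = -82 - \frac{196}{5} = - \frac{606}{5}$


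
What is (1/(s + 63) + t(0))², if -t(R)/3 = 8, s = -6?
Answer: 1868689/3249 ≈ 575.16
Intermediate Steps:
t(R) = -24 (t(R) = -3*8 = -24)
(1/(s + 63) + t(0))² = (1/(-6 + 63) - 24)² = (1/57 - 24)² = (-1367/57)² = 1868689/3249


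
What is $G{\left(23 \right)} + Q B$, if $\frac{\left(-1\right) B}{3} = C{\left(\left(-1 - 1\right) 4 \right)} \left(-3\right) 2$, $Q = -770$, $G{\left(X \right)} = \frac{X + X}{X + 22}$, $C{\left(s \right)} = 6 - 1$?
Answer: $- \frac{3118454}{45} \approx -69299.0$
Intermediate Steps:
$C{\left(s \right)} = 5$ ($C{\left(s \right)} = 6 - 1 = 5$)
$G{\left(X \right)} = \frac{2 X}{22 + X}$
$B = 90$ ($B = - 3 \cdot 5 \left(-3\right) 2 = - 3 \left(\left(-15\right) 2\right) = \left(-3\right) \left(-30\right) = 90$)
$G{\left(23 \right)} + Q B = 2 \cdot 23 \frac{1}{22 + 23} - 69300 = 2 \cdot 23 \cdot \frac{1}{45} - 69300 = \frac{46}{45} - 69300 = - \frac{3118454}{45}$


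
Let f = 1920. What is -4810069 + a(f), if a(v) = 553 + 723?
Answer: -4808793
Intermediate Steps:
a(v) = 1276
-4810069 + a(f) = -4810069 + 1276 = -4808793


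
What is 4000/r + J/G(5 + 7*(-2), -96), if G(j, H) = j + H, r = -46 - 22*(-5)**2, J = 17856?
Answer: -921848/5215 ≈ -176.77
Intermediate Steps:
r = -596 (r = -46 - 22*25 = -46 - 550 = -596)
G(j, H) = H + j
4000/r + J/G(5 + 7*(-2), -96) = 4000/(-596) + 17856/(-96 + (5 + 7*(-2))) = 4000*(-1/596) + 17856/(-96 + (5 - 14)) = -1000/149 + 17856/(-96 - 9) = -1000/149 + 17856/(-105) = -1000/149 + 17856*(-1/105) = -1000/149 - 5952/35 = -921848/5215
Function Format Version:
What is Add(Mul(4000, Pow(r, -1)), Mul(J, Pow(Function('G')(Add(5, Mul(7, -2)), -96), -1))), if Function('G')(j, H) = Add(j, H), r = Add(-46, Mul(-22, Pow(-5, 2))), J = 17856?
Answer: Rational(-921848, 5215) ≈ -176.77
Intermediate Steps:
r = -596 (r = Add(-46, Mul(-22, 25)) = Add(-46, -550) = -596)
Function('G')(j, H) = Add(H, j)
Add(Mul(4000, Pow(r, -1)), Mul(J, Pow(Function('G')(Add(5, Mul(7, -2)), -96), -1))) = Add(Mul(4000, Pow(-596, -1)), Mul(17856, Pow(Add(-96, Add(5, Mul(7, -2))), -1))) = Add(Mul(4000, Rational(-1, 596)), Mul(17856, Pow(Add(-96, Add(5, -14)), -1))) = Add(Rational(-1000, 149), Mul(17856, Pow(Add(-96, -9), -1))) = Add(Rational(-1000, 149), Mul(17856, Pow(-105, -1))) = Add(Rational(-1000, 149), Mul(17856, Rational(-1, 105))) = Add(Rational(-1000, 149), Rational(-5952, 35)) = Rational(-921848, 5215)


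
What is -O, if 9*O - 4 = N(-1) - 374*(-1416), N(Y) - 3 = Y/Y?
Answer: -529592/9 ≈ -58844.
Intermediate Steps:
N(Y) = 4 (N(Y) = 3 + Y/Y = 3 + 1 = 4)
O = 529592/9 (O = 4/9 + (4 - 374*(-1416))/9 = 4/9 + (4 + 529584)/9 = 4/9 + (1/9)*529588 = 4/9 + 529588/9 = 529592/9 ≈ 58844.)
-O = -1*529592/9 = -529592/9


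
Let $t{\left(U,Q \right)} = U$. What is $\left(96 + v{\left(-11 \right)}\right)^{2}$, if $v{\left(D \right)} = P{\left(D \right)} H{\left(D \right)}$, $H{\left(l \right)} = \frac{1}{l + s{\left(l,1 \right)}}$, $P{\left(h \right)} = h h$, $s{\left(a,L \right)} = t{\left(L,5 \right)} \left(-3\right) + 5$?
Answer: $\frac{552049}{81} \approx 6815.4$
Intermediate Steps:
$s{\left(a,L \right)} = 5 - 3 L$ ($s{\left(a,L \right)} = L \left(-3\right) + 5 = - 3 L + 5 = 5 - 3 L$)
$P{\left(h \right)} = h^{2}$
$H{\left(l \right)} = \frac{1}{2 + l}$ ($H{\left(l \right)} = \frac{1}{l + \left(5 - 3\right)} = \frac{1}{l + 2} = \frac{1}{2 + l}$)
$v{\left(D \right)} = \frac{D^{2}}{2 + D}$
$\left(96 + v{\left(-11 \right)}\right)^{2} = \left(96 + \frac{\left(-11\right)^{2}}{2 - 11}\right)^{2} = \left(96 + \frac{121}{-9}\right)^{2} = \left(96 + 121 \left(- \frac{1}{9}\right)\right)^{2} = \left(96 - \frac{121}{9}\right)^{2} = \left(\frac{743}{9}\right)^{2} = \frac{552049}{81}$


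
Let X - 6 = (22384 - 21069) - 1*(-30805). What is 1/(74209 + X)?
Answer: 1/106335 ≈ 9.4042e-6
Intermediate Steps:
X = 32126 (X = 6 + ((22384 - 21069) - 1*(-30805)) = 6 + (1315 + 30805) = 6 + 32120 = 32126)
1/(74209 + X) = 1/(74209 + 32126) = 1/106335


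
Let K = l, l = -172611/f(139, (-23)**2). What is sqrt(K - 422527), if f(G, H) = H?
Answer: I*sqrt(223689394)/23 ≈ 650.27*I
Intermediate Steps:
l = -172611/529 (l = -172611/((-23)**2) = -172611/529 ≈ -326.30)
K = -172611/529 ≈ -326.30
sqrt(K - 422527) = sqrt(-172611/529 - 422527) = sqrt(-223689394/529) = I*sqrt(223689394)/23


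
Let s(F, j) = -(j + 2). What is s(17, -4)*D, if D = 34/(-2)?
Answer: -34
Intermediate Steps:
s(F, j) = -2 - j (s(F, j) = -(2 + j) = -2 - j)
D = -17 (D = 34*(-1/2) = -17)
s(17, -4)*D = (-2 - 1*(-4))*(-17) = (-2 + 4)*(-17) = 2*(-17) = -34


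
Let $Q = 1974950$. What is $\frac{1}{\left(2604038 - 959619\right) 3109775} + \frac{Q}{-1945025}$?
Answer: $- \frac{403977847016005749}{397856660620500725} \approx -1.0154$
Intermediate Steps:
$\frac{1}{\left(2604038 - 959619\right) 3109775} + \frac{Q}{-1945025} = \frac{1}{\left(2604038 - 959619\right) 3109775} + \frac{1974950}{-1945025} = \frac{1}{1644419} \cdot \frac{1}{3109775} + 1974950 \left(- \frac{1}{1945025}\right) = \frac{1}{1644419} \cdot \frac{1}{3109775} - \frac{78998}{77801} = \frac{1}{5113773095725} - \frac{78998}{77801} = - \frac{403977847016005749}{397856660620500725}$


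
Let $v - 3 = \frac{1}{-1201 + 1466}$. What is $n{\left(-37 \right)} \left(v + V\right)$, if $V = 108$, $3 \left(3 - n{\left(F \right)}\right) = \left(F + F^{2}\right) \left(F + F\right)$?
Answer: $\frac{966580344}{265} \approx 3.6475 \cdot 10^{6}$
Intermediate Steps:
$v = \frac{796}{265}$ ($v = 3 + \frac{1}{-1201 + 1466} = 3 + \frac{1}{265} = \frac{796}{265} \approx 3.0038$)
$n{\left(F \right)} = 3 - \frac{2 F \left(F + F^{2}\right)}{3}$ ($n{\left(F \right)} = 3 - \frac{\left(F + F^{2}\right) \left(F + F\right)}{3} = 3 - \frac{\left(F + F^{2}\right) 2 F}{3} = 3 - \frac{2 F \left(F + F^{2}\right)}{3}$)
$n{\left(-37 \right)} \left(v + V\right) = \left(3 - \frac{2 \left(-37\right)^{2}}{3} - \frac{2 \left(-37\right)^{3}}{3}\right) \left(\frac{796}{265} + 108\right) = \left(3 - \frac{2738}{3} - - \frac{101306}{3}\right) \frac{29416}{265} = \left(3 - \frac{2738}{3} + \frac{101306}{3}\right) \frac{29416}{265} = 32859 \cdot \frac{29416}{265} = \frac{966580344}{265}$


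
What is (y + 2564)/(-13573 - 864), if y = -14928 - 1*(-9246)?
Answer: 3118/14437 ≈ 0.21597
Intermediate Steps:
y = -5682 (y = -14928 + 9246 = -5682)
(y + 2564)/(-13573 - 864) = (-5682 + 2564)/(-13573 - 864) = -3118/(-14437) = -3118*(-1/14437) = 3118/14437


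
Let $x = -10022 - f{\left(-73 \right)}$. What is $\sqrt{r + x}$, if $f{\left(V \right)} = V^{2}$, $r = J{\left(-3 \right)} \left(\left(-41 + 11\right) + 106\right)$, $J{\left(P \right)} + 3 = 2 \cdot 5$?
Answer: $i \sqrt{14819} \approx 121.73 i$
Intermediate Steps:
$J{\left(P \right)} = 7$ ($J{\left(P \right)} = -3 + 2 \cdot 5 = -3 + 10 = 7$)
$r = 532$ ($r = 7 \left(\left(-41 + 11\right) + 106\right) = 7 \left(-30 + 106\right) = 7 \cdot 76 = 532$)
$x = -15351$ ($x = -10022 - \left(-73\right)^{2} = -10022 - 5329 = -15351$)
$\sqrt{r + x} = \sqrt{532 - 15351} = \sqrt{-14819} = i \sqrt{14819}$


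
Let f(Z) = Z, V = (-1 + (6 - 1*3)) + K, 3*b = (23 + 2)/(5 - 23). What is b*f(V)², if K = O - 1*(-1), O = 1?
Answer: -200/27 ≈ -7.4074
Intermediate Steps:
K = 2 (K = 1 - 1*(-1) = 1 + 1 = 2)
b = -25/54 (b = ((23 + 2)/(5 - 23))/3 = (25/(-18))/3 = (25*(-1/18))/3 = (⅓)*(-25/18) = -25/54 ≈ -0.46296)
V = 4 (V = (-1 + (6 - 1*3)) + 2 = (-1 + (6 - 3)) + 2 = (-1 + 3) + 2 = 2 + 2 = 4)
b*f(V)² = -25/54*4² = -25/54*16 = -200/27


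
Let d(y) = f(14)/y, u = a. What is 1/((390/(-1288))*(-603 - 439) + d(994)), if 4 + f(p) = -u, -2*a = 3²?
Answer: 45724/14426513 ≈ 0.0031694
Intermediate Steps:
a = -9/2 (a = -½*3² = -½*9 = -9/2 ≈ -4.5000)
u = -9/2 ≈ -4.5000
f(p) = ½ (f(p) = -4 - 1*(-9/2) = -4 + 9/2 = ½)
d(y) = 1/(2*y)
1/((390/(-1288))*(-603 - 439) + d(994)) = 1/((390/(-1288))*(-603 - 439) + (½)/994) = 1/((390*(-1/1288))*(-1042) + (½)*(1/994)) = 1/(-195/644*(-1042) + 1/1988) = 1/(101595/322 + 1/1988) = 1/(14426513/45724) = 45724/14426513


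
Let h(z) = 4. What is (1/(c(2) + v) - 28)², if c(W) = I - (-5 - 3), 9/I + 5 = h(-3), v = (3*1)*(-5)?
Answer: 201601/256 ≈ 787.50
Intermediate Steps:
v = -15 (v = 3*(-5) = -15)
I = -9 (I = 9/(-5 + 4) = 9/(-1) = 9*(-1) = -9)
c(W) = -1 (c(W) = -9 - (-5 - 3) = -9 - 1*(-8) = -9 + 8 = -1)
(1/(c(2) + v) - 28)² = (1/(-1 - 15) - 28)² = (1/(-16) - 28)² = (-1/16 - 28)² = (-449/16)² = 201601/256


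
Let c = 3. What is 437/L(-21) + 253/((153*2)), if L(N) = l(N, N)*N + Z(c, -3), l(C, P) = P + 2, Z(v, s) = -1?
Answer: 58604/30447 ≈ 1.9248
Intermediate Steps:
l(C, P) = 2 + P
L(N) = -1 + N*(2 + N) (L(N) = (2 + N)*N - 1 = N*(2 + N) - 1 = -1 + N*(2 + N))
437/L(-21) + 253/((153*2)) = 437/(-1 - 21*(2 - 21)) + 253/((153*2)) = 437/(-1 - 21*(-19)) + 253/306 = 437/(-1 + 399) + 253*(1/306) = 437/398 + 253/306 = 58604/30447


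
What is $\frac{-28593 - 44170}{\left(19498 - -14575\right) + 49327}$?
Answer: $- \frac{72763}{83400} \approx -0.87246$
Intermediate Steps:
$\frac{-28593 - 44170}{\left(19498 - -14575\right) + 49327} = - \frac{72763}{\left(19498 + 14575\right) + 49327} = - \frac{72763}{34073 + 49327} = - \frac{72763}{83400}$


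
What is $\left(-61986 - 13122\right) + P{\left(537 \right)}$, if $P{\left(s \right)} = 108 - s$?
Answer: $-75537$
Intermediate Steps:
$\left(-61986 - 13122\right) + P{\left(537 \right)} = \left(-61986 - 13122\right) + \left(108 - 537\right) = -75108 + \left(108 - 537\right) = -75108 - 429 = -75537$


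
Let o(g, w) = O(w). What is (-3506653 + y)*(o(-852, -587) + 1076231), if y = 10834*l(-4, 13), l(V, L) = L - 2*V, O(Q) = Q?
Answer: -3527186190516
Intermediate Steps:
o(g, w) = w
y = 227514 (y = 10834*(13 - 2*(-4)) = 10834*(13 + 8) = 10834*21 = 227514)
(-3506653 + y)*(o(-852, -587) + 1076231) = (-3506653 + 227514)*(-587 + 1076231) = -3279139*1075644 = -3527186190516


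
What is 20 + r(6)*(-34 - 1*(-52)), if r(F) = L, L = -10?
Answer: -160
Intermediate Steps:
r(F) = -10
20 + r(6)*(-34 - 1*(-52)) = 20 - 10*(-34 - 1*(-52)) = 20 - 10*(-34 + 52) = 20 - 10*18 = 20 - 180 = -160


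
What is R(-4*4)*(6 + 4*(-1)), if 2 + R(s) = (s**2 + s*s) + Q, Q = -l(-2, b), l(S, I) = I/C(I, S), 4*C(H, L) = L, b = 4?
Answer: 1036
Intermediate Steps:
C(H, L) = L/4
l(S, I) = 4*I/S (l(S, I) = I/((S/4)) = I*(4/S) = 4*I/S)
Q = 8 (Q = -4*4/(-2) = -4*4*(-1)/2 = -1*(-8) = 8)
R(s) = 6 + 2*s**2 (R(s) = -2 + ((s**2 + s*s) + 8) = -2 + ((s**2 + s**2) + 8) = -2 + (2*s**2 + 8) = -2 + (8 + 2*s**2) = 6 + 2*s**2)
R(-4*4)*(6 + 4*(-1)) = (6 + 2*(-4*4)**2)*(6 + 4*(-1)) = (6 + 2*(-16)**2)*(6 - 4) = (6 + 2*256)*2 = (6 + 512)*2 = 518*2 = 1036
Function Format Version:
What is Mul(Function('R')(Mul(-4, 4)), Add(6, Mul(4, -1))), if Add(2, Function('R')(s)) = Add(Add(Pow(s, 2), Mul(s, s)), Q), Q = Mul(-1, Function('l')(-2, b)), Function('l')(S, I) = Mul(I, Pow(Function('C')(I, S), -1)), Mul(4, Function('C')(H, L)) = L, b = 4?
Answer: 1036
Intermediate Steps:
Function('C')(H, L) = Mul(Rational(1, 4), L)
Function('l')(S, I) = Mul(4, I, Pow(S, -1)) (Function('l')(S, I) = Mul(I, Pow(Mul(Rational(1, 4), S), -1)) = Mul(I, Mul(4, Pow(S, -1))) = Mul(4, I, Pow(S, -1)))
Q = 8 (Q = Mul(-1, Mul(4, 4, Pow(-2, -1))) = Mul(-1, Mul(4, 4, Rational(-1, 2))) = Mul(-1, -8) = 8)
Function('R')(s) = Add(6, Mul(2, Pow(s, 2))) (Function('R')(s) = Add(-2, Add(Add(Pow(s, 2), Mul(s, s)), 8)) = Add(-2, Add(Add(Pow(s, 2), Pow(s, 2)), 8)) = Add(-2, Add(Mul(2, Pow(s, 2)), 8)) = Add(-2, Add(8, Mul(2, Pow(s, 2)))) = Add(6, Mul(2, Pow(s, 2))))
Mul(Function('R')(Mul(-4, 4)), Add(6, Mul(4, -1))) = Mul(Add(6, Mul(2, Pow(Mul(-4, 4), 2))), Add(6, Mul(4, -1))) = Mul(Add(6, Mul(2, Pow(-16, 2))), Add(6, -4)) = Mul(Add(6, Mul(2, 256)), 2) = Mul(Add(6, 512), 2) = Mul(518, 2) = 1036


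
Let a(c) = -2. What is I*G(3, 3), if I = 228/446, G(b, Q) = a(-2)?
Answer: -228/223 ≈ -1.0224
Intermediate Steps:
G(b, Q) = -2
I = 114/223 (I = 228*(1/446) = 114/223 ≈ 0.51121)
I*G(3, 3) = (114/223)*(-2) = -228/223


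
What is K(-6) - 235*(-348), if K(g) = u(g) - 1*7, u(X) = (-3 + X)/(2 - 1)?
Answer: 81764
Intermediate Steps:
u(X) = -3 + X (u(X) = (-3 + X)/1 = (-3 + X)*1 = -3 + X)
K(g) = -10 + g (K(g) = (-3 + g) - 1*7 = (-3 + g) - 7 = -10 + g)
K(-6) - 235*(-348) = (-10 - 6) - 235*(-348) = -16 + 81780 = 81764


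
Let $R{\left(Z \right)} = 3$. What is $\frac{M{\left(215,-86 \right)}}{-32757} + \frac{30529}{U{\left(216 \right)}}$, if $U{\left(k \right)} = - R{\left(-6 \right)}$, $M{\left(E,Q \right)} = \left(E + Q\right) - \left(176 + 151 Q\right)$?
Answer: $- \frac{333359090}{32757} \approx -10177.0$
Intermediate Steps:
$M{\left(E,Q \right)} = -176 + E - 150 Q$ ($M{\left(E,Q \right)} = \left(E + Q\right) - \left(176 + 151 Q\right) = -176 + E - 150 Q$)
$U{\left(k \right)} = -3$ ($U{\left(k \right)} = \left(-1\right) 3 = -3$)
$\frac{M{\left(215,-86 \right)}}{-32757} + \frac{30529}{U{\left(216 \right)}} = \frac{-176 + 215 - -12900}{-32757} + \frac{30529}{-3} = \left(-176 + 215 + 12900\right) \left(- \frac{1}{32757}\right) + 30529 \left(- \frac{1}{3}\right) = 12939 \left(- \frac{1}{32757}\right) - \frac{30529}{3} = - \frac{4313}{10919} - \frac{30529}{3} = - \frac{333359090}{32757}$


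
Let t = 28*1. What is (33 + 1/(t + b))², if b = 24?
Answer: 2948089/2704 ≈ 1090.3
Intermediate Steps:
t = 28
(33 + 1/(t + b))² = (33 + 1/(28 + 24))² = (33 + 1/52)² = (1717/52)² = 2948089/2704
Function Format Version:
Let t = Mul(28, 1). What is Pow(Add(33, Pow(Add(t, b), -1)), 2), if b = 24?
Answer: Rational(2948089, 2704) ≈ 1090.3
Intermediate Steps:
t = 28
Pow(Add(33, Pow(Add(t, b), -1)), 2) = Pow(Add(33, Pow(Add(28, 24), -1)), 2) = Pow(Add(33, Pow(52, -1)), 2) = Pow(Add(33, Rational(1, 52)), 2) = Pow(Rational(1717, 52), 2) = Rational(2948089, 2704)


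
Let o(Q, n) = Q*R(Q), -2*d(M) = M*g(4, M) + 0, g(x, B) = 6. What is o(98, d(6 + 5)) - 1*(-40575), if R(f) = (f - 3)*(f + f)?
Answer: 1865335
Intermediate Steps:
R(f) = 2*f*(-3 + f) (R(f) = (-3 + f)*(2*f) = 2*f*(-3 + f))
d(M) = -3*M (d(M) = -(M*6 + 0)/2 = -(6*M + 0)/2 = -3*M)
o(Q, n) = 2*Q**2*(-3 + Q) (o(Q, n) = Q*(2*Q*(-3 + Q)) = 2*Q**2*(-3 + Q))
o(98, d(6 + 5)) - 1*(-40575) = 2*98**2*(-3 + 98) - 1*(-40575) = 2*9604*95 + 40575 = 1824760 + 40575 = 1865335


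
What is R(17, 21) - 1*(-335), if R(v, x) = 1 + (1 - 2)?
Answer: 335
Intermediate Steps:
R(v, x) = 0 (R(v, x) = 1 - 1 = 0)
R(17, 21) - 1*(-335) = 0 - 1*(-335) = 0 + 335 = 335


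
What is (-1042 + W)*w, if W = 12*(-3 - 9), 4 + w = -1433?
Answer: 1704282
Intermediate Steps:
w = -1437 (w = -4 - 1433 = -1437)
W = -144 (W = 12*(-12) = -144)
(-1042 + W)*w = (-1042 - 144)*(-1437) = -1186*(-1437) = 1704282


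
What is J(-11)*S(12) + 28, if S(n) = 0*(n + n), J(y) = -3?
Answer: 28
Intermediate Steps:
S(n) = 0 (S(n) = 0*(2*n) = 0)
J(-11)*S(12) + 28 = -3*0 + 28 = 0 + 28 = 28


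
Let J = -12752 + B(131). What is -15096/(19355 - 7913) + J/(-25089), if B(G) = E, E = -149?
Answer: -38521717/47844723 ≈ -0.80514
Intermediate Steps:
B(G) = -149
J = -12901 (J = -12752 - 149 = -12901)
-15096/(19355 - 7913) + J/(-25089) = -15096/(19355 - 7913) - 12901/(-25089) = -15096/11442 - 12901*(-1/25089) = -15096*1/11442 + 12901/25089 = -2516/1907 + 12901/25089 = -38521717/47844723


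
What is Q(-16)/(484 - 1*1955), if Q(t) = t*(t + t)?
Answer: -512/1471 ≈ -0.34806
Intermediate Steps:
Q(t) = 2*t² (Q(t) = t*(2*t) = 2*t²)
Q(-16)/(484 - 1*1955) = (2*(-16)²)/(484 - 1*1955) = (2*256)/(484 - 1955) = 512/(-1471) = 512*(-1/1471) = -512/1471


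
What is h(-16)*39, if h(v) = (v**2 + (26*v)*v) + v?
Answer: 268944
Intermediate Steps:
h(v) = v + 27*v**2 (h(v) = (v**2 + 26*v**2) + v = 27*v**2 + v = v + 27*v**2)
h(-16)*39 = -16*(1 + 27*(-16))*39 = -16*(1 - 432)*39 = -16*(-431)*39 = 6896*39 = 268944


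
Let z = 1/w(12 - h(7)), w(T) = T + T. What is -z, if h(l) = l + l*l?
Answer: 1/88 ≈ 0.011364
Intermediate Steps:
h(l) = l + l²
w(T) = 2*T
z = -1/88 (z = 1/(2*(12 - 7*(1 + 7))) = 1/(2*(12 - 7*8)) = 1/(2*(12 - 1*56)) = 1/(2*(12 - 56)) = 1/(2*(-44)) = 1/(-88) = -1/88 ≈ -0.011364)
-z = -1*(-1/88) = 1/88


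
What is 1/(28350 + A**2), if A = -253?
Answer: 1/92359 ≈ 1.0827e-5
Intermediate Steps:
1/(28350 + A**2) = 1/(28350 + (-253)**2) = 1/(28350 + 64009) = 1/92359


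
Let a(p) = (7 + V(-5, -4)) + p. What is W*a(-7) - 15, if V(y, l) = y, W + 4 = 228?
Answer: -1135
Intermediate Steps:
W = 224 (W = -4 + 228 = 224)
a(p) = 2 + p (a(p) = (7 - 5) + p = 2 + p)
W*a(-7) - 15 = 224*(2 - 7) - 15 = 224*(-5) - 15 = -1120 - 15 = -1135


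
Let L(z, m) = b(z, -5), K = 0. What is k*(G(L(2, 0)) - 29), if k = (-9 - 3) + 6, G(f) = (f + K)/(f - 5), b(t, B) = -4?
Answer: 514/3 ≈ 171.33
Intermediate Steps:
L(z, m) = -4
G(f) = f/(-5 + f) (G(f) = (f + 0)/(f - 5) = f/(-5 + f))
k = -6 (k = -12 + 6 = -6)
k*(G(L(2, 0)) - 29) = -6*(-4/(-5 - 4) - 29) = -6*(-4/(-9) - 29) = -6*(-4*(-1/9) - 29) = -6*(4/9 - 29) = -6*(-257/9) = 514/3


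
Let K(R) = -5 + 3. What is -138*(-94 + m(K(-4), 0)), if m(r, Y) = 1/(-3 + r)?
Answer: 64998/5 ≈ 13000.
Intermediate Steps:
K(R) = -2
-138*(-94 + m(K(-4), 0)) = -138*(-94 + 1/(-3 - 2)) = -138*(-94 + 1/(-5)) = -138*(-94 - 1/5) = -138*(-471/5) = 64998/5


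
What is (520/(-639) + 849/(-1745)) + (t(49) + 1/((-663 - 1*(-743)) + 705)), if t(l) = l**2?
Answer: 420100374619/175063635 ≈ 2399.7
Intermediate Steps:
(520/(-639) + 849/(-1745)) + (t(49) + 1/((-663 - 1*(-743)) + 705)) = (520/(-639) + 849/(-1745)) + (49**2 + 1/((-663 - 1*(-743)) + 705)) = (520*(-1/639) + 849*(-1/1745)) + (2401 + 1/((-663 + 743) + 705)) = (-520/639 - 849/1745) + (2401 + 1/(80 + 705)) = -1449911/1115055 + (2401 + 1/785) = -1449911/1115055 + 1884786/785 = 420100374619/175063635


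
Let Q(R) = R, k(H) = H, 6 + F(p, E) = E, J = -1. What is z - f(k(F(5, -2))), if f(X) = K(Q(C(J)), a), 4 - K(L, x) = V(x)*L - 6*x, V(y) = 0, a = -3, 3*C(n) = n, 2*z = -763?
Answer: -735/2 ≈ -367.50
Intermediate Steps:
z = -763/2 (z = (½)*(-763) = -763/2 ≈ -381.50)
C(n) = n/3
F(p, E) = -6 + E
K(L, x) = 4 + 6*x (K(L, x) = 4 - (0*L - 6*x) = 4 - (0 - 6*x) = 4 - (-6)*x = 4 + 6*x)
f(X) = -14 (f(X) = 4 + 6*(-3) = 4 - 18 = -14)
z - f(k(F(5, -2))) = -763/2 - 1*(-14) = -763/2 + 14 = -735/2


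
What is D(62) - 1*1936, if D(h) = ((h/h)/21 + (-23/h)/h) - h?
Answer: -161283191/80724 ≈ -1998.0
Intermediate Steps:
D(h) = 1/21 - h - 23/h² (D(h) = (1*(1/21) - 23/h²) - h = (1/21 - 23/h²) - h = 1/21 - h - 23/h²)
D(62) - 1*1936 = (1/21 - 1*62 - 23/62²) - 1*1936 = (1/21 - 62 - 23*1/3844) - 1936 = (1/21 - 62 - 23/3844) - 1936 = -5001527/80724 - 1936 = -161283191/80724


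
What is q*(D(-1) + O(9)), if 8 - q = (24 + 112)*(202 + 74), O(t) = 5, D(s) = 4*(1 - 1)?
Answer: -187640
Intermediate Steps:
D(s) = 0 (D(s) = 4*0 = 0)
q = -37528 (q = 8 - (24 + 112)*(202 + 74) = 8 - 136*276 = 8 - 1*37536 = 8 - 37536 = -37528)
q*(D(-1) + O(9)) = -37528*(0 + 5) = -37528*5 = -187640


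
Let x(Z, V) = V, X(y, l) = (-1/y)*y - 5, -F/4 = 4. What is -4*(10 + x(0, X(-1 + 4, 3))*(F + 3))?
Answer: -352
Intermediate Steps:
F = -16 (F = -4*4 = -16)
X(y, l) = -6 (X(y, l) = -1 - 5 = -6)
-4*(10 + x(0, X(-1 + 4, 3))*(F + 3)) = -4*(10 - 6*(-16 + 3)) = -4*(10 - 6*(-13)) = -4*(10 + 78) = -4*88 = -352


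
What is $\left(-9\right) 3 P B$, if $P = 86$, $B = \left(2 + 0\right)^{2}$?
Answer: $-9288$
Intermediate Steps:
$B = 4$ ($B = 2^{2} = 4$)
$\left(-9\right) 3 P B = \left(-9\right) 3 \cdot 86 \cdot 4 = \left(-27\right) 86 \cdot 4 = \left(-2322\right) 4 = -9288$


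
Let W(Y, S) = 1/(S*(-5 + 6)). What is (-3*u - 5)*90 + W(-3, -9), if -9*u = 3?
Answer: -3241/9 ≈ -360.11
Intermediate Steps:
u = -⅓ (u = -⅑*3 = -⅓ ≈ -0.33333)
W(Y, S) = 1/S (W(Y, S) = 1/(S*1) = 1/S)
(-3*u - 5)*90 + W(-3, -9) = (-3*(-⅓) - 5)*90 + 1/(-9) = (1 - 5)*90 - ⅑ = -4*90 - ⅑ = -360 - ⅑ = -3241/9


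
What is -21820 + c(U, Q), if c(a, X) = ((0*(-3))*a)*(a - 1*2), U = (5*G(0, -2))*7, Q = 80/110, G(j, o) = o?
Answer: -21820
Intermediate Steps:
Q = 8/11 (Q = 80*(1/110) = 8/11 ≈ 0.72727)
U = -70 (U = (5*(-2))*7 = -10*7 = -70)
c(a, X) = 0 (c(a, X) = (0*a)*(a - 2) = 0*(-2 + a) = 0)
-21820 + c(U, Q) = -21820 + 0 = -21820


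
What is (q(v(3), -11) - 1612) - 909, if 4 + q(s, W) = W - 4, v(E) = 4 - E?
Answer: -2540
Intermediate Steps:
q(s, W) = -8 + W (q(s, W) = -4 + (W - 4) = -4 + (-4 + W) = -8 + W)
(q(v(3), -11) - 1612) - 909 = ((-8 - 11) - 1612) - 909 = (-19 - 1612) - 909 = -1631 - 909 = -2540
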